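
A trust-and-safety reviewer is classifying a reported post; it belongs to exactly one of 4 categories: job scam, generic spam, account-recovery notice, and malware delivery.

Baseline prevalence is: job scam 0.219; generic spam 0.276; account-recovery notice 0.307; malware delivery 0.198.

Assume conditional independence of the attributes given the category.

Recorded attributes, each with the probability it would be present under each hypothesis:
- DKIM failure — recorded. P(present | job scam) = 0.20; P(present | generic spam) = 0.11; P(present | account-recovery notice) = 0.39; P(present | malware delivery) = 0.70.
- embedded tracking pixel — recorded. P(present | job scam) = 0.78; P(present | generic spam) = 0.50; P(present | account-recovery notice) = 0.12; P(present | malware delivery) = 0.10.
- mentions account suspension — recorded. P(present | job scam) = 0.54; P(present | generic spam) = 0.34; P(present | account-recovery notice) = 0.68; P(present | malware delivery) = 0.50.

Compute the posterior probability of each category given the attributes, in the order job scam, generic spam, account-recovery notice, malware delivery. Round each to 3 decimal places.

By Bayes' rule with conditional independence, the unnormalized weight for each hypothesis is prior × ∏ likelihoods:
  job scam: 0.219 × 0.20 × 0.78 × 0.54 = 0.018449
  generic spam: 0.276 × 0.11 × 0.50 × 0.34 = 0.0051612
  account-recovery notice: 0.307 × 0.39 × 0.12 × 0.68 = 0.00977
  malware delivery: 0.198 × 0.70 × 0.10 × 0.50 = 0.00693
Marginal likelihood of the evidence = 0.04031.
P(job scam | evidence) = 0.018449 / 0.04031 ≈ 0.458
P(generic spam | evidence) = 0.0051612 / 0.04031 ≈ 0.128
P(account-recovery notice | evidence) = 0.00977 / 0.04031 ≈ 0.242
P(malware delivery | evidence) = 0.00693 / 0.04031 ≈ 0.172

0.458, 0.128, 0.242, 0.172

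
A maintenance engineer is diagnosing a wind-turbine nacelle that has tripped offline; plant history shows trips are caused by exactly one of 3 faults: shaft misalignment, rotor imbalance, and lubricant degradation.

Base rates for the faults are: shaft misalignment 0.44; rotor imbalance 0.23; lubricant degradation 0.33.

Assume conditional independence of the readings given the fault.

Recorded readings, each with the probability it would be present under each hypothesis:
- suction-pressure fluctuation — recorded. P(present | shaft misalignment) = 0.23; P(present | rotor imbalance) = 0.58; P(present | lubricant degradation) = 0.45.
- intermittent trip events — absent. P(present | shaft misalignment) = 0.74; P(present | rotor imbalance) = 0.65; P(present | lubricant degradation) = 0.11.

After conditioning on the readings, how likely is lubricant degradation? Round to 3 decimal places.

0.644

By Bayes' rule with conditional independence, the unnormalized weight for each hypothesis is prior × ∏ likelihoods (using 1 − P(present | H) for each absent reading):
  shaft misalignment: 0.44 × 0.23 × (1 − 0.74) = 0.026312
  rotor imbalance: 0.23 × 0.58 × (1 − 0.65) = 0.04669
  lubricant degradation: 0.33 × 0.45 × (1 − 0.11) = 0.13217
Normalizing constant Z = 0.026312 + 0.04669 + 0.13217 = 0.20517.
P(lubricant degradation | evidence) = 0.13217 / 0.20517 ≈ 0.644.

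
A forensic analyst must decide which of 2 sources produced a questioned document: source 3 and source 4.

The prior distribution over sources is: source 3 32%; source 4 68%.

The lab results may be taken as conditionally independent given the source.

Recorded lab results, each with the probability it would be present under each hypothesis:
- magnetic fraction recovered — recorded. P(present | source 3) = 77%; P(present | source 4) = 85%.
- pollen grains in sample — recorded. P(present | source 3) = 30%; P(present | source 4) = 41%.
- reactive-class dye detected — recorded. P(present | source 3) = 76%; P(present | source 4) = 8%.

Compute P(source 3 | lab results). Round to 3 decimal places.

By Bayes' rule with conditional independence, the unnormalized weight for each hypothesis is prior × ∏ likelihoods:
  source 3: 0.32 × 0.77 × 0.30 × 0.76 = 0.056179
  source 4: 0.68 × 0.85 × 0.41 × 0.08 = 0.018958
Normalizing constant Z = 0.056179 + 0.018958 = 0.075138.
P(source 3 | evidence) = 0.056179 / 0.075138 ≈ 0.748.

0.748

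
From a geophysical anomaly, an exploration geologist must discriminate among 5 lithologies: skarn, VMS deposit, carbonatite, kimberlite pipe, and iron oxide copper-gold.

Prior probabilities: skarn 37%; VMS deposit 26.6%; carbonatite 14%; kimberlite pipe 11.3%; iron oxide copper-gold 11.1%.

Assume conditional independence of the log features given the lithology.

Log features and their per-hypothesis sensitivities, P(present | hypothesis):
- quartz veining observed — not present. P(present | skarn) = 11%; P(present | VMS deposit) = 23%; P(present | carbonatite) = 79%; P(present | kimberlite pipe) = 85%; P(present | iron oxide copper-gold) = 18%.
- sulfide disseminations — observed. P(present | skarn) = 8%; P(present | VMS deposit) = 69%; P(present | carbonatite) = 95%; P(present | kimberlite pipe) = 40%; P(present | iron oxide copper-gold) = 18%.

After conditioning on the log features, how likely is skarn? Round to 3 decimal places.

0.120

For each hypothesis, the unnormalized posterior weight is prior × product of the log feature likelihoods (using 1 − P(present | H) for each absent log feature):
  skarn: 0.370 × (1 − 0.11) × 0.08 = 0.026344
  VMS deposit: 0.266 × (1 − 0.23) × 0.69 = 0.14133
  carbonatite: 0.140 × (1 − 0.79) × 0.95 = 0.02793
  kimberlite pipe: 0.113 × (1 − 0.85) × 0.40 = 0.00678
  iron oxide copper-gold: 0.111 × (1 − 0.18) × 0.18 = 0.016384
Normalizing constant Z = 0.026344 + 0.14133 + 0.02793 + 0.00678 + 0.016384 = 0.21876.
P(skarn | evidence) = 0.026344 / 0.21876 ≈ 0.120.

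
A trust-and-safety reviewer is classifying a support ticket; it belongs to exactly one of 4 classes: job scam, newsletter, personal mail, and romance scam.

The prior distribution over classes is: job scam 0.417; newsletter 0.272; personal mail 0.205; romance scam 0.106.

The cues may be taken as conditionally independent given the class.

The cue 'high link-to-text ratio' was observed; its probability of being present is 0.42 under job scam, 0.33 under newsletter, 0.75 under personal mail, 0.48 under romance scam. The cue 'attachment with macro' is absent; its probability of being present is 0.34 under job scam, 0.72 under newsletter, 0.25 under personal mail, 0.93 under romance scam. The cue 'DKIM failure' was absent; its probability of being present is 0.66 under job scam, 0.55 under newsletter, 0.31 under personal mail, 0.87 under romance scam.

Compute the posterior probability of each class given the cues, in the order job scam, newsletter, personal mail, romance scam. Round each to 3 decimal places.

0.301, 0.087, 0.609, 0.004

By Bayes' rule with conditional independence, the unnormalized weight for each hypothesis is prior × ∏ likelihoods (using 1 − P(present | H) for each absent cue):
  job scam: 0.417 × 0.42 × (1 − 0.34) × (1 − 0.66) = 0.039301
  newsletter: 0.272 × 0.33 × (1 − 0.72) × (1 − 0.55) = 0.01131
  personal mail: 0.205 × 0.75 × (1 − 0.25) × (1 − 0.31) = 0.079566
  romance scam: 0.106 × 0.48 × (1 − 0.93) × (1 − 0.87) = 0.00046301
The unnormalized weights sum to 0.13064.
P(job scam | evidence) = 0.039301 / 0.13064 ≈ 0.301
P(newsletter | evidence) = 0.01131 / 0.13064 ≈ 0.087
P(personal mail | evidence) = 0.079566 / 0.13064 ≈ 0.609
P(romance scam | evidence) = 0.00046301 / 0.13064 ≈ 0.004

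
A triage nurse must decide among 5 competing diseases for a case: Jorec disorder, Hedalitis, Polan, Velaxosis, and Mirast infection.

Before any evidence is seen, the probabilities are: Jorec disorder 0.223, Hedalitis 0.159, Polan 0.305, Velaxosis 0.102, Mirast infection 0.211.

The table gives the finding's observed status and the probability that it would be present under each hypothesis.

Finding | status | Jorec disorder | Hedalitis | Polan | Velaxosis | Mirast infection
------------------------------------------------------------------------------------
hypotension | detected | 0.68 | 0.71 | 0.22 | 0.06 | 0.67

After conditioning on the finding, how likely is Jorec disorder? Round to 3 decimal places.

By Bayes' rule, the unnormalized weight for each hypothesis is prior × likelihood:
  Jorec disorder: 0.223 × 0.68 = 0.15164
  Hedalitis: 0.159 × 0.71 = 0.11289
  Polan: 0.305 × 0.22 = 0.0671
  Velaxosis: 0.102 × 0.06 = 0.00612
  Mirast infection: 0.211 × 0.67 = 0.14137
Marginal likelihood of the evidence = 0.47912.
P(Jorec disorder | evidence) = 0.15164 / 0.47912 ≈ 0.316.

0.316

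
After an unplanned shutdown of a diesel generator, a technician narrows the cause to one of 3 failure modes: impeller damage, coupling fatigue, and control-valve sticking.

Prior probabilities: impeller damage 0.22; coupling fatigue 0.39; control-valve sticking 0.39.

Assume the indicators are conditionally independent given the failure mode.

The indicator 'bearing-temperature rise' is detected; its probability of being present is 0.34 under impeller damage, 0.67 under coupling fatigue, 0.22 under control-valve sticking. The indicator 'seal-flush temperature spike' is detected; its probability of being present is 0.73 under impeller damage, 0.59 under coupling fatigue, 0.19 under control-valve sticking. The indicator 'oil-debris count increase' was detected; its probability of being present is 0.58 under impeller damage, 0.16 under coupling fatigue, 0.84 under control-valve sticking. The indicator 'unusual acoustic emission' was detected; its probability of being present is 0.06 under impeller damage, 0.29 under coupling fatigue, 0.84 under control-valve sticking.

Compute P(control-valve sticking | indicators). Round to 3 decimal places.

0.560

By Bayes' rule with conditional independence, the unnormalized weight for each hypothesis is prior × ∏ likelihoods:
  impeller damage: 0.22 × 0.34 × 0.73 × 0.58 × 0.06 = 0.0019002
  coupling fatigue: 0.39 × 0.67 × 0.59 × 0.16 × 0.29 = 0.0071533
  control-valve sticking: 0.39 × 0.22 × 0.19 × 0.84 × 0.84 = 0.011503
The unnormalized weights sum to 0.020556.
P(control-valve sticking | evidence) = 0.011503 / 0.020556 ≈ 0.560.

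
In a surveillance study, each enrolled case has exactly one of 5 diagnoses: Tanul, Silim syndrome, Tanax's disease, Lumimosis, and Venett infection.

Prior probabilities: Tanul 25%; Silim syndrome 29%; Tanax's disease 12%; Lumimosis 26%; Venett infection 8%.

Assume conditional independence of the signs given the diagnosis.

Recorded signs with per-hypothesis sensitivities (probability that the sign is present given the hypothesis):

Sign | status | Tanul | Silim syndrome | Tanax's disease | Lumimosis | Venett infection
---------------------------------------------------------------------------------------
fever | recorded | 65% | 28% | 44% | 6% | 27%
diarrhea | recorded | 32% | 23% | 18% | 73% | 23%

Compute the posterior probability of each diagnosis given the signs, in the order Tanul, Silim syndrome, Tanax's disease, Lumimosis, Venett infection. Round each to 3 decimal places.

0.539, 0.193, 0.098, 0.118, 0.051

For each hypothesis, the unnormalized posterior weight is prior × product of the sign likelihoods:
  Tanul: 0.25 × 0.65 × 0.32 = 0.052
  Silim syndrome: 0.29 × 0.28 × 0.23 = 0.018676
  Tanax's disease: 0.12 × 0.44 × 0.18 = 0.009504
  Lumimosis: 0.26 × 0.06 × 0.73 = 0.011388
  Venett infection: 0.08 × 0.27 × 0.23 = 0.004968
Normalizing constant Z = 0.052 + 0.018676 + 0.009504 + 0.011388 + 0.004968 = 0.096536.
P(Tanul | evidence) = 0.052 / 0.096536 ≈ 0.539
P(Silim syndrome | evidence) = 0.018676 / 0.096536 ≈ 0.193
P(Tanax's disease | evidence) = 0.009504 / 0.096536 ≈ 0.098
P(Lumimosis | evidence) = 0.011388 / 0.096536 ≈ 0.118
P(Venett infection | evidence) = 0.004968 / 0.096536 ≈ 0.051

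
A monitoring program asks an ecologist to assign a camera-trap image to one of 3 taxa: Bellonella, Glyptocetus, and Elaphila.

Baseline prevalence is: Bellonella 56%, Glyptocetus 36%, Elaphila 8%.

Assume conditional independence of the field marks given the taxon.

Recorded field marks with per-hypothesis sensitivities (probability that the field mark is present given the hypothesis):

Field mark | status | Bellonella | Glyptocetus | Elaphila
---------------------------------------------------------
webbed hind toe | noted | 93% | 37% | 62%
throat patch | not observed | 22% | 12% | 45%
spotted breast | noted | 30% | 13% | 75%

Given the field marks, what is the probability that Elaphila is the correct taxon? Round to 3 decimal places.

0.130

By Bayes' rule with conditional independence, the unnormalized weight for each hypothesis is prior × ∏ likelihoods (using 1 − P(present | H) for each absent field mark):
  Bellonella: 0.56 × 0.93 × (1 − 0.22) × 0.30 = 0.12187
  Glyptocetus: 0.36 × 0.37 × (1 − 0.12) × 0.13 = 0.015238
  Elaphila: 0.08 × 0.62 × (1 − 0.45) × 0.75 = 0.02046
Marginal likelihood of the evidence = 0.15757.
P(Elaphila | evidence) = 0.02046 / 0.15757 ≈ 0.130.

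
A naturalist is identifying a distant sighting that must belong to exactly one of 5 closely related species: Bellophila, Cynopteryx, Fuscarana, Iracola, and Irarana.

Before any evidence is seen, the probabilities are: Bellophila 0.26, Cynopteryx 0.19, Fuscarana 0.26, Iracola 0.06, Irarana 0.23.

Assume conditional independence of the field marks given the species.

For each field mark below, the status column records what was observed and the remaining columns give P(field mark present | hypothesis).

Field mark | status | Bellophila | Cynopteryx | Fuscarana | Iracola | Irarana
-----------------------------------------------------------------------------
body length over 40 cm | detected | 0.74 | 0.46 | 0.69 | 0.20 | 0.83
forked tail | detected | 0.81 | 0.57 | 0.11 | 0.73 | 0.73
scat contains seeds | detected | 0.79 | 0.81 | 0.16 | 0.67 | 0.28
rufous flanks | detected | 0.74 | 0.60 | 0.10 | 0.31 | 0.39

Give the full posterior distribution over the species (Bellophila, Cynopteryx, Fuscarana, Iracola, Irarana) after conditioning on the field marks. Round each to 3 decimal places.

0.687, 0.182, 0.002, 0.014, 0.115

By Bayes' rule with conditional independence, the unnormalized weight for each hypothesis is prior × ∏ likelihoods:
  Bellophila: 0.26 × 0.74 × 0.81 × 0.79 × 0.74 = 0.091106
  Cynopteryx: 0.19 × 0.46 × 0.57 × 0.81 × 0.60 = 0.024212
  Fuscarana: 0.26 × 0.69 × 0.11 × 0.16 × 0.10 = 0.00031574
  Iracola: 0.06 × 0.20 × 0.73 × 0.67 × 0.31 = 0.0018195
  Irarana: 0.23 × 0.83 × 0.73 × 0.28 × 0.39 = 0.015218
Normalizing constant Z = 0.091106 + 0.024212 + 0.00031574 + 0.0018195 + 0.015218 = 0.13267.
P(Bellophila | evidence) = 0.091106 / 0.13267 ≈ 0.687
P(Cynopteryx | evidence) = 0.024212 / 0.13267 ≈ 0.182
P(Fuscarana | evidence) = 0.00031574 / 0.13267 ≈ 0.002
P(Iracola | evidence) = 0.0018195 / 0.13267 ≈ 0.014
P(Irarana | evidence) = 0.015218 / 0.13267 ≈ 0.115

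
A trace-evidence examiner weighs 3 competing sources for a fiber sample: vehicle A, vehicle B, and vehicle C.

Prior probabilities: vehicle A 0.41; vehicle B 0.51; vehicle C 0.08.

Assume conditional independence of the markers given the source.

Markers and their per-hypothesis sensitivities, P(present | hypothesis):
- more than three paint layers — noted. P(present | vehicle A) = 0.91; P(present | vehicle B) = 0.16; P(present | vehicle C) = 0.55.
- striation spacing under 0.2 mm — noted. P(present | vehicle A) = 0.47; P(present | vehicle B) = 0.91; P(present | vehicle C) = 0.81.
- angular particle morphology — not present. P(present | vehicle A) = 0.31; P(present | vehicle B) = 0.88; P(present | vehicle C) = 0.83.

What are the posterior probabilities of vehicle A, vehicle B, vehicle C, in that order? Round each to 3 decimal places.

0.890, 0.066, 0.045

Multiply each prior by the joint likelihood of the marker pattern (using 1 − P(present | H) for each absent marker):
  vehicle A: 0.41 × 0.91 × 0.47 × (1 − 0.31) = 0.121
  vehicle B: 0.51 × 0.16 × 0.91 × (1 − 0.88) = 0.0089107
  vehicle C: 0.08 × 0.55 × 0.81 × (1 − 0.83) = 0.0060588
Normalizing constant Z = 0.121 + 0.0089107 + 0.0060588 = 0.13597.
P(vehicle A | evidence) = 0.121 / 0.13597 ≈ 0.890
P(vehicle B | evidence) = 0.0089107 / 0.13597 ≈ 0.066
P(vehicle C | evidence) = 0.0060588 / 0.13597 ≈ 0.045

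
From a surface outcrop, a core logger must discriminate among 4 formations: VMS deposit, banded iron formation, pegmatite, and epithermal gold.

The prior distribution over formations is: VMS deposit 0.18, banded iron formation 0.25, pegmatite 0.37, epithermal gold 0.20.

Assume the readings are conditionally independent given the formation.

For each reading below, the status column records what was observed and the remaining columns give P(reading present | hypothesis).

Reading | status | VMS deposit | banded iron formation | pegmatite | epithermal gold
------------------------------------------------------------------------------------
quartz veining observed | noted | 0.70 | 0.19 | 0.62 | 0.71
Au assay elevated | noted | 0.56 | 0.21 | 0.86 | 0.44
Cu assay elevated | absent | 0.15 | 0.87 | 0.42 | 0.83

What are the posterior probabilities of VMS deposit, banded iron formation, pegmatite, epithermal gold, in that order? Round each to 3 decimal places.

For each hypothesis, the unnormalized posterior weight is prior × product of the reading likelihoods (using 1 − P(present | H) for each absent reading):
  VMS deposit: 0.18 × 0.70 × 0.56 × (1 − 0.15) = 0.059976
  banded iron formation: 0.25 × 0.19 × 0.21 × (1 − 0.87) = 0.0012967
  pegmatite: 0.37 × 0.62 × 0.86 × (1 − 0.42) = 0.11442
  epithermal gold: 0.20 × 0.71 × 0.44 × (1 − 0.83) = 0.010622
The unnormalized weights sum to 0.18632.
P(VMS deposit | evidence) = 0.059976 / 0.18632 ≈ 0.322
P(banded iron formation | evidence) = 0.0012967 / 0.18632 ≈ 0.007
P(pegmatite | evidence) = 0.11442 / 0.18632 ≈ 0.614
P(epithermal gold | evidence) = 0.010622 / 0.18632 ≈ 0.057

0.322, 0.007, 0.614, 0.057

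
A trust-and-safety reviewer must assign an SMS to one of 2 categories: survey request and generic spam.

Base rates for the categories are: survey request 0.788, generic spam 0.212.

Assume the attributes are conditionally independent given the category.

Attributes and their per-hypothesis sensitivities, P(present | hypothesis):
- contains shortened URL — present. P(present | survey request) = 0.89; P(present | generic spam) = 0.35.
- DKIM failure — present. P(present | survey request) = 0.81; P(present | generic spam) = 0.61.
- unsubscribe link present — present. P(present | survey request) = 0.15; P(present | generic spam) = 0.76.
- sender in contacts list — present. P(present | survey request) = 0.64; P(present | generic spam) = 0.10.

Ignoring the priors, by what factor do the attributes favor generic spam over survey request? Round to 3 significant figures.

0.234

Take the product of per-attribute likelihoods under each hypothesis, then divide.
  generic spam: 0.35 × 0.61 × 0.76 × 0.10 = 0.016226
  survey request: 0.89 × 0.81 × 0.15 × 0.64 = 0.069206
Bayes factor = 0.016226 / 0.069206 ≈ 0.234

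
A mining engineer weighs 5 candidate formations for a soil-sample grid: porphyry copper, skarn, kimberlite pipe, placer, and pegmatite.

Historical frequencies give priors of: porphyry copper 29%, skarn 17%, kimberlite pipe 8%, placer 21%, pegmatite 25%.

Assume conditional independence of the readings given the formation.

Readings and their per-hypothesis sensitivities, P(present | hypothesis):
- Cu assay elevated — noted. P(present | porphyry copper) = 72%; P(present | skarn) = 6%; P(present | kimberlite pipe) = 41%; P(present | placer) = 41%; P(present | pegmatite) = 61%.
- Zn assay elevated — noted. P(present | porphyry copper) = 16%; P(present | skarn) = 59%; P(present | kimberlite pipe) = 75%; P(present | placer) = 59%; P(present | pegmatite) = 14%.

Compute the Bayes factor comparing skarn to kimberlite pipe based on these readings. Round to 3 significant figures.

Take the product of per-reading likelihoods under each hypothesis, then divide.
  skarn: 0.06 × 0.59 = 0.0354
  kimberlite pipe: 0.41 × 0.75 = 0.3075
Bayes factor = 0.0354 / 0.3075 ≈ 0.115

0.115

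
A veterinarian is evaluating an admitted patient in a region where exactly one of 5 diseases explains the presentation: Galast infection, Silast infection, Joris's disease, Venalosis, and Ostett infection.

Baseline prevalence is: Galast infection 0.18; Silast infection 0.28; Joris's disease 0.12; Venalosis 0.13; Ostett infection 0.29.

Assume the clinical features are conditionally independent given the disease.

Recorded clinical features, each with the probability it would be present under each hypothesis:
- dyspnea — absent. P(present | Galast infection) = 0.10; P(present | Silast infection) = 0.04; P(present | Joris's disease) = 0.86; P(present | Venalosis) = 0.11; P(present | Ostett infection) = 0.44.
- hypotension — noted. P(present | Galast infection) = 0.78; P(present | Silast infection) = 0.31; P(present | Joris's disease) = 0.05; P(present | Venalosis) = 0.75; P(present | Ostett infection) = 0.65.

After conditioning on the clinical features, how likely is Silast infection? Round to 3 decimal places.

For each hypothesis, the unnormalized posterior weight is prior × product of the clinical feature likelihoods (using 1 − P(present | H) for each absent clinical feature):
  Galast infection: 0.18 × (1 − 0.10) × 0.78 = 0.12636
  Silast infection: 0.28 × (1 − 0.04) × 0.31 = 0.083328
  Joris's disease: 0.12 × (1 − 0.86) × 0.05 = 0.00084
  Venalosis: 0.13 × (1 − 0.11) × 0.75 = 0.086775
  Ostett infection: 0.29 × (1 − 0.44) × 0.65 = 0.10556
Marginal likelihood of the evidence = 0.40286.
P(Silast infection | evidence) = 0.083328 / 0.40286 ≈ 0.207.

0.207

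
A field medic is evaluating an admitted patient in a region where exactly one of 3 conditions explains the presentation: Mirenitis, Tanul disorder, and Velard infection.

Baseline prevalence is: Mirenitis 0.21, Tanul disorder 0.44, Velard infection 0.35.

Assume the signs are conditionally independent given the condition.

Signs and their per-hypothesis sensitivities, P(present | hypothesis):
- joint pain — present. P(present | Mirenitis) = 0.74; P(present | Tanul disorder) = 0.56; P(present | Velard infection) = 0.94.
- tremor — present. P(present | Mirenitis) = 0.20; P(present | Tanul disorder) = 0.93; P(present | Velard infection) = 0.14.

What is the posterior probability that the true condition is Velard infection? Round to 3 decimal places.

0.150

By Bayes' rule with conditional independence, the unnormalized weight for each hypothesis is prior × ∏ likelihoods:
  Mirenitis: 0.21 × 0.74 × 0.20 = 0.03108
  Tanul disorder: 0.44 × 0.56 × 0.93 = 0.22915
  Velard infection: 0.35 × 0.94 × 0.14 = 0.04606
The unnormalized weights sum to 0.30629.
P(Velard infection | evidence) = 0.04606 / 0.30629 ≈ 0.150.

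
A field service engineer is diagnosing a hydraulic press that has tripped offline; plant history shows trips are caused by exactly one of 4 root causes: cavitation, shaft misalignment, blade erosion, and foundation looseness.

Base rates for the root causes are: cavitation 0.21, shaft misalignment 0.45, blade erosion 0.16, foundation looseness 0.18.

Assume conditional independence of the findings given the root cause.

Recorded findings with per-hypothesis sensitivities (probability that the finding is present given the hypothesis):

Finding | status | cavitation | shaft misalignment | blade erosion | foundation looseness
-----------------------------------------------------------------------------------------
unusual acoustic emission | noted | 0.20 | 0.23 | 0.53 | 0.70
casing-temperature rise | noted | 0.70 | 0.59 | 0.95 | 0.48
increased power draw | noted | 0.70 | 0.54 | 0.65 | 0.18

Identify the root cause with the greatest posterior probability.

Multiply each prior by the joint likelihood of the evidence pattern:
  cavitation: 0.21 × 0.20 × 0.70 × 0.70 = 0.02058
  shaft misalignment: 0.45 × 0.23 × 0.59 × 0.54 = 0.032975
  blade erosion: 0.16 × 0.53 × 0.95 × 0.65 = 0.052364
  foundation looseness: 0.18 × 0.70 × 0.48 × 0.18 = 0.010886
Marginal likelihood of the evidence = 0.11681.
P(cavitation | evidence) ≈ 0.02058 / 0.11681 ≈ 0.176
P(shaft misalignment | evidence) ≈ 0.032975 / 0.11681 ≈ 0.282
P(blade erosion | evidence) ≈ 0.052364 / 0.11681 ≈ 0.448
P(foundation looseness | evidence) ≈ 0.010886 / 0.11681 ≈ 0.093
The largest is 0.448, so blade erosion is most probable.

blade erosion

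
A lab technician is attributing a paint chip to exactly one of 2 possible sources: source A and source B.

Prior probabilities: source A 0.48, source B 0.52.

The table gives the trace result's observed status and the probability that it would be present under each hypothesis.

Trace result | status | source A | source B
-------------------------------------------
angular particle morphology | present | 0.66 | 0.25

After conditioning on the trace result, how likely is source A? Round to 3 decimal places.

By Bayes' rule, the unnormalized weight for each hypothesis is prior × likelihood:
  source A: 0.48 × 0.66 = 0.3168
  source B: 0.52 × 0.25 = 0.13
The unnormalized weights sum to 0.4468.
P(source A | evidence) = 0.3168 / 0.4468 ≈ 0.709.

0.709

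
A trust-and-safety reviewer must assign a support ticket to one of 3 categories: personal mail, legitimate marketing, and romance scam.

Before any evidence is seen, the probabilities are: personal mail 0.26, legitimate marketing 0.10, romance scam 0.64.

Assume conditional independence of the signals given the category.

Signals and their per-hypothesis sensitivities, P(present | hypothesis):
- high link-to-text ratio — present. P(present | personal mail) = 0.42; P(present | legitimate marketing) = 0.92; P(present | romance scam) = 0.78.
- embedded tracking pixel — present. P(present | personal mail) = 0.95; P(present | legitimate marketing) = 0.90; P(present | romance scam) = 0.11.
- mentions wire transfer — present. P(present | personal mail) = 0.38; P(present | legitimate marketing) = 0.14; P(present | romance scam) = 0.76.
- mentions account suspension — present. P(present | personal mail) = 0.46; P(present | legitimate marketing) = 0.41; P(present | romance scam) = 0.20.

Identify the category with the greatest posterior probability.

personal mail

For each hypothesis, the unnormalized posterior weight is prior × product of the signal likelihoods:
  personal mail: 0.26 × 0.42 × 0.95 × 0.38 × 0.46 = 0.018134
  legitimate marketing: 0.10 × 0.92 × 0.90 × 0.14 × 0.41 = 0.0047527
  romance scam: 0.64 × 0.78 × 0.11 × 0.76 × 0.20 = 0.0083466
The unnormalized weights sum to 0.031233.
P(personal mail | evidence) ≈ 0.018134 / 0.031233 ≈ 0.581
P(legitimate marketing | evidence) ≈ 0.0047527 / 0.031233 ≈ 0.152
P(romance scam | evidence) ≈ 0.0083466 / 0.031233 ≈ 0.267
The largest is 0.581, so personal mail is most probable.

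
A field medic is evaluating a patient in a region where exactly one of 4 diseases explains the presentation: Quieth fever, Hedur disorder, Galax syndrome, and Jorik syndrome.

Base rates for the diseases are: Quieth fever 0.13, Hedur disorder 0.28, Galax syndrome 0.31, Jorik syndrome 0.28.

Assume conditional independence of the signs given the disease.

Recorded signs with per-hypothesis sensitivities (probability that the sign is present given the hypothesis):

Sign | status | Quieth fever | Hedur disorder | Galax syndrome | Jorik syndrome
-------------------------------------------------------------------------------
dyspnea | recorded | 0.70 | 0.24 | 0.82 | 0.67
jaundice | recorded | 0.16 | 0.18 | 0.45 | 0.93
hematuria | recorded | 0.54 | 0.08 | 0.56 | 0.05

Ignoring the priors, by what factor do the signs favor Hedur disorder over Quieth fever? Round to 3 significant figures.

0.0571

Joint likelihood of the sign pattern under each hypothesis:
  Hedur disorder: 0.24 × 0.18 × 0.08 = 0.003456
  Quieth fever: 0.70 × 0.16 × 0.54 = 0.06048
Bayes factor = 0.003456 / 0.06048 ≈ 0.0571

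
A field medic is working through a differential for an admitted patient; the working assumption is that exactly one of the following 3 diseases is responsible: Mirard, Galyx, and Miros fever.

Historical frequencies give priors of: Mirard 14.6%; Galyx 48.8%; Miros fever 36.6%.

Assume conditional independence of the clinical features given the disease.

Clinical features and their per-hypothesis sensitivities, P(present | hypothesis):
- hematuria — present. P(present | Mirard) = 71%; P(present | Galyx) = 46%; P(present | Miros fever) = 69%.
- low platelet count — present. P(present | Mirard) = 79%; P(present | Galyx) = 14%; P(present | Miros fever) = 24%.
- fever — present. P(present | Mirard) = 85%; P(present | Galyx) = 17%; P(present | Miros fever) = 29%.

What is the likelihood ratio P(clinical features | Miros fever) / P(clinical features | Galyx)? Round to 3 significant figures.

Joint likelihood of the clinical feature pattern under each hypothesis:
  Miros fever: 0.69 × 0.24 × 0.29 = 0.048024
  Galyx: 0.46 × 0.14 × 0.17 = 0.010948
Bayes factor = 0.048024 / 0.010948 ≈ 4.39

4.39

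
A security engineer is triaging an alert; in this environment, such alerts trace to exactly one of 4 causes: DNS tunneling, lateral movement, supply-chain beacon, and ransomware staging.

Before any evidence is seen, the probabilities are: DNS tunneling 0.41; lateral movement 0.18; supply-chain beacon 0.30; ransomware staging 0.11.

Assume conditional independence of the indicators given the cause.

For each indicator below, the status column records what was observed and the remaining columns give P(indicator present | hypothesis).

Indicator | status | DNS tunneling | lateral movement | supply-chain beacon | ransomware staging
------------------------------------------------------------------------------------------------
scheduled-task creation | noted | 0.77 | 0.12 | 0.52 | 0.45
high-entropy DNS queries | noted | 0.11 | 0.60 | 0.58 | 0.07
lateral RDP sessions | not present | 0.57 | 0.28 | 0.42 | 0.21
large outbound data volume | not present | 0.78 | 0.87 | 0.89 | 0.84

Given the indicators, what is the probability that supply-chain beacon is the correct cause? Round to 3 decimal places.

Multiply each prior by the joint likelihood of the indicator pattern (using 1 − P(present | H) for each absent indicator):
  DNS tunneling: 0.41 × 0.77 × 0.11 × (1 − 0.57) × (1 − 0.78) = 0.0032852
  lateral movement: 0.18 × 0.12 × 0.60 × (1 − 0.28) × (1 − 0.87) = 0.0012131
  supply-chain beacon: 0.30 × 0.52 × 0.58 × (1 − 0.42) × (1 − 0.89) = 0.0057726
  ransomware staging: 0.11 × 0.45 × 0.07 × (1 − 0.21) × (1 − 0.84) = 0.00043798
The unnormalized weights sum to 0.010709.
P(supply-chain beacon | evidence) = 0.0057726 / 0.010709 ≈ 0.539.

0.539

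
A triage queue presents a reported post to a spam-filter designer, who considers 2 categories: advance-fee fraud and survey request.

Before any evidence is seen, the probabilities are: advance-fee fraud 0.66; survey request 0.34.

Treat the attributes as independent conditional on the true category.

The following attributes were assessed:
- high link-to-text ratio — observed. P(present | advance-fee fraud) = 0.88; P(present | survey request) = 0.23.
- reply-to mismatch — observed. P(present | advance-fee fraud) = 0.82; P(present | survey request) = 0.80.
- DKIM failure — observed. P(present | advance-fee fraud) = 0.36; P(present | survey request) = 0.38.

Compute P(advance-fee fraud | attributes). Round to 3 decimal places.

Multiply each prior by the joint likelihood of the attribute pattern:
  advance-fee fraud: 0.66 × 0.88 × 0.82 × 0.36 = 0.17145
  survey request: 0.34 × 0.23 × 0.80 × 0.38 = 0.023773
Normalizing constant Z = 0.17145 + 0.023773 = 0.19522.
P(advance-fee fraud | evidence) = 0.17145 / 0.19522 ≈ 0.878.

0.878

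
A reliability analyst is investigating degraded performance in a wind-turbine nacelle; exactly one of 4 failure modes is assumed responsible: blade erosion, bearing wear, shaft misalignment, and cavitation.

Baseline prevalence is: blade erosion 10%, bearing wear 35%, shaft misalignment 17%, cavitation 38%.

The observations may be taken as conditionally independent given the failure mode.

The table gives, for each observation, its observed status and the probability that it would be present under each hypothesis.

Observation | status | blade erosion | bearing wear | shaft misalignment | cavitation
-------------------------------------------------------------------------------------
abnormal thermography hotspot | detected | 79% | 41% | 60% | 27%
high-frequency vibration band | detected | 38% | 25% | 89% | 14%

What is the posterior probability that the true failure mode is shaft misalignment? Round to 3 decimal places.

0.531

Multiply each prior by the joint likelihood of the evidence pattern:
  blade erosion: 0.10 × 0.79 × 0.38 = 0.03002
  bearing wear: 0.35 × 0.41 × 0.25 = 0.035875
  shaft misalignment: 0.17 × 0.60 × 0.89 = 0.09078
  cavitation: 0.38 × 0.27 × 0.14 = 0.014364
Marginal likelihood of the evidence = 0.17104.
P(shaft misalignment | evidence) = 0.09078 / 0.17104 ≈ 0.531.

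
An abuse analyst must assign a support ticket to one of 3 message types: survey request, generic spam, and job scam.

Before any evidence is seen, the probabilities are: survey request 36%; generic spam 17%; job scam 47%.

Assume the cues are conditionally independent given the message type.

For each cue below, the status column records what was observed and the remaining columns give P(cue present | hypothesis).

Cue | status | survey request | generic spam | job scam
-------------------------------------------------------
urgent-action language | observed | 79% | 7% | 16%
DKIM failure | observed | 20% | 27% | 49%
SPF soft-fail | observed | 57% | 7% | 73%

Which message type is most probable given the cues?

Multiply each prior by the joint likelihood of the cue pattern:
  survey request: 0.36 × 0.79 × 0.20 × 0.57 = 0.032422
  generic spam: 0.17 × 0.07 × 0.27 × 0.07 = 0.00022491
  job scam: 0.47 × 0.16 × 0.49 × 0.73 = 0.026899
The unnormalized weights sum to 0.059546.
P(survey request | evidence) ≈ 0.032422 / 0.059546 ≈ 0.544
P(generic spam | evidence) ≈ 0.00022491 / 0.059546 ≈ 0.004
P(job scam | evidence) ≈ 0.026899 / 0.059546 ≈ 0.452
The largest is 0.544, so survey request is most probable.

survey request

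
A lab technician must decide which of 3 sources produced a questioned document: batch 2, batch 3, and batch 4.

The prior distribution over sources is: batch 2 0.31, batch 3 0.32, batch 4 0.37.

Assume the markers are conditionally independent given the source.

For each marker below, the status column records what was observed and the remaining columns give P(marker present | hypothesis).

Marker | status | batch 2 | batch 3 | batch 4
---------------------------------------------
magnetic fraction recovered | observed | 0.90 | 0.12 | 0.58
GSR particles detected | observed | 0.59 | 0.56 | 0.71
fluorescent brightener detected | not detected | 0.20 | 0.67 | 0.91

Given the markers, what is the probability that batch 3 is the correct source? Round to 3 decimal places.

For each hypothesis, the unnormalized posterior weight is prior × product of the marker likelihoods (using 1 − P(present | H) for each absent marker):
  batch 2: 0.31 × 0.90 × 0.59 × (1 − 0.20) = 0.13169
  batch 3: 0.32 × 0.12 × 0.56 × (1 − 0.67) = 0.0070963
  batch 4: 0.37 × 0.58 × 0.71 × (1 − 0.91) = 0.013713
Marginal likelihood of the evidence = 0.1525.
P(batch 3 | evidence) = 0.0070963 / 0.1525 ≈ 0.047.

0.047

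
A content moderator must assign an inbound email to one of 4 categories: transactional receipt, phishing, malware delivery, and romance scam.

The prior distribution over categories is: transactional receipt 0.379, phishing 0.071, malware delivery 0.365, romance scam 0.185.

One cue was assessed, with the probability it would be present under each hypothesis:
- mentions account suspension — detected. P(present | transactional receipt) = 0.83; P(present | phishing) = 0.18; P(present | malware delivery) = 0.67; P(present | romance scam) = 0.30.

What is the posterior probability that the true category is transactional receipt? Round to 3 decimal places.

0.501

Multiply each prior by the likelihood of the cue:
  transactional receipt: 0.379 × 0.83 = 0.31457
  phishing: 0.071 × 0.18 = 0.01278
  malware delivery: 0.365 × 0.67 = 0.24455
  romance scam: 0.185 × 0.30 = 0.0555
Marginal likelihood of the evidence = 0.6274.
P(transactional receipt | evidence) = 0.31457 / 0.6274 ≈ 0.501.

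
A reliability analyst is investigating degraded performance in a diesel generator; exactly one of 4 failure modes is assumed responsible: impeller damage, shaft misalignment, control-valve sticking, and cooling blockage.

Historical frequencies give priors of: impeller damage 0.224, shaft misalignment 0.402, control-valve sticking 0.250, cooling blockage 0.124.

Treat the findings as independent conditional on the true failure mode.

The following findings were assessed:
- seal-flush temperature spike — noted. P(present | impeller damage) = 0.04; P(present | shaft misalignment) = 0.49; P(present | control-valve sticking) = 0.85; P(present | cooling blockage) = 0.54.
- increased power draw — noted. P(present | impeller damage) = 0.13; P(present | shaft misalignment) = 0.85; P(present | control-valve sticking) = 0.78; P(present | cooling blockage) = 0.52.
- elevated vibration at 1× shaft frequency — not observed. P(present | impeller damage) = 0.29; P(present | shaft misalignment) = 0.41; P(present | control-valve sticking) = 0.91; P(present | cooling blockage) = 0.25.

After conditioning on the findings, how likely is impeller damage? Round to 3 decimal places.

0.006

By Bayes' rule with conditional independence, the unnormalized weight for each hypothesis is prior × ∏ likelihoods (using 1 − P(present | H) for each absent finding):
  impeller damage: 0.224 × 0.04 × 0.13 × (1 − 0.29) = 0.00082701
  shaft misalignment: 0.402 × 0.49 × 0.85 × (1 − 0.41) = 0.098785
  control-valve sticking: 0.250 × 0.85 × 0.78 × (1 − 0.91) = 0.014917
  cooling blockage: 0.124 × 0.54 × 0.52 × (1 − 0.25) = 0.026114
Marginal likelihood of the evidence = 0.14064.
P(impeller damage | evidence) = 0.00082701 / 0.14064 ≈ 0.006.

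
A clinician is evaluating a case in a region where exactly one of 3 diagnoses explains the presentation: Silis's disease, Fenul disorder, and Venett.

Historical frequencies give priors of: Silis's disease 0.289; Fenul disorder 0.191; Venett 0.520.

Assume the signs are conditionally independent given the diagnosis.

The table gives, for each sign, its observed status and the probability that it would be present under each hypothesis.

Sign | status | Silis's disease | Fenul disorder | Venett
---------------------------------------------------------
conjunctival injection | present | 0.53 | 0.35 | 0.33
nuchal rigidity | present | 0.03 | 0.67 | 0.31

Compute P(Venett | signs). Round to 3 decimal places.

0.519

For each hypothesis, the unnormalized posterior weight is prior × product of the sign likelihoods:
  Silis's disease: 0.289 × 0.53 × 0.03 = 0.0045951
  Fenul disorder: 0.191 × 0.35 × 0.67 = 0.044789
  Venett: 0.520 × 0.33 × 0.31 = 0.053196
Marginal likelihood of the evidence = 0.10258.
P(Venett | evidence) = 0.053196 / 0.10258 ≈ 0.519.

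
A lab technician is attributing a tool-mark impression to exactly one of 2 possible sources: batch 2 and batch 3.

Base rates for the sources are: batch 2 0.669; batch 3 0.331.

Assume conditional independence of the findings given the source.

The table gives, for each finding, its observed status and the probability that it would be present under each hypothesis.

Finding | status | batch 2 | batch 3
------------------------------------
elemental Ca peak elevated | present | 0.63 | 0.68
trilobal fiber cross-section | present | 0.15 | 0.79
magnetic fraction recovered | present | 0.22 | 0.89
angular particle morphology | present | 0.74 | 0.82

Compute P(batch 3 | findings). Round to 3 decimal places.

Multiply each prior by the joint likelihood of the evidence pattern:
  batch 2: 0.669 × 0.63 × 0.15 × 0.22 × 0.74 = 0.010292
  batch 3: 0.331 × 0.68 × 0.79 × 0.89 × 0.82 = 0.12977
Marginal likelihood of the evidence = 0.14006.
P(batch 3 | evidence) = 0.12977 / 0.14006 ≈ 0.927.

0.927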